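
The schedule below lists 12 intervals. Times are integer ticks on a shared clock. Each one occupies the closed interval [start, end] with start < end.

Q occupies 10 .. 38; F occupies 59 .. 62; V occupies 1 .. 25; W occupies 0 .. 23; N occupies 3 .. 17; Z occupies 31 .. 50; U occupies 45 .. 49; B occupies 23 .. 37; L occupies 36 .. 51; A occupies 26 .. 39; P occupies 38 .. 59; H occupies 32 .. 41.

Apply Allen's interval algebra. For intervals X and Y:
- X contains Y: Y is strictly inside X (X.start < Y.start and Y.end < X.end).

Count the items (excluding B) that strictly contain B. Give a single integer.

Target B = [23, 37].
A [26, 39] → overlapped-by → no.
F [59, 62] → after → no.
H [32, 41] → overlapped-by → no.
L [36, 51] → overlapped-by → no.
N [3, 17] → before → no.
P [38, 59] → after → no.
Q [10, 38] → contains → counts.
U [45, 49] → after → no.
V [1, 25] → overlaps → no.
W [0, 23] → meets → no.
Z [31, 50] → overlapped-by → no.
Total: 1.

1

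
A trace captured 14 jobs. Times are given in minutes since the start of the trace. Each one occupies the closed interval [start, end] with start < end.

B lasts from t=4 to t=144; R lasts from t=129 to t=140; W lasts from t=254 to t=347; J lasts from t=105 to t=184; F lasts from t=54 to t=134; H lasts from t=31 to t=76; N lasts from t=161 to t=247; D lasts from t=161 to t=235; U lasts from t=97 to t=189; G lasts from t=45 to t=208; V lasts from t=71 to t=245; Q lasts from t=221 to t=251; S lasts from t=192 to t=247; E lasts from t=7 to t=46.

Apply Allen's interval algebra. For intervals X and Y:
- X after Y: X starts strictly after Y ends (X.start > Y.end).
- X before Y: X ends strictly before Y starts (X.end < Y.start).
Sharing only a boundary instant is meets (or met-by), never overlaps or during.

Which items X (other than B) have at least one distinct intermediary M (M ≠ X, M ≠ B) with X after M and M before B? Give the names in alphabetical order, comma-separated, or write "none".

none

Target B = [t=4, t=144].
Intermediaries M with M before B: none.
Union: none.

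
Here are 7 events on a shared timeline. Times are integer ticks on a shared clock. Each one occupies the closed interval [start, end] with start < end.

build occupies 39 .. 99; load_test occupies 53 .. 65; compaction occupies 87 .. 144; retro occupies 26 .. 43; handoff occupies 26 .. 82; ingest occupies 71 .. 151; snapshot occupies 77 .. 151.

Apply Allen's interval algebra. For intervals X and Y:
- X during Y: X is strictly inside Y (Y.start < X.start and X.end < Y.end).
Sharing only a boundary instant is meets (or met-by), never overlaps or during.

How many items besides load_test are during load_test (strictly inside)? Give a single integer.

Target load_test = [53, 65].
build [39, 99] → contains → no.
compaction [87, 144] → after → no.
handoff [26, 82] → contains → no.
ingest [71, 151] → after → no.
retro [26, 43] → before → no.
snapshot [77, 151] → after → no.
Total: 0.

0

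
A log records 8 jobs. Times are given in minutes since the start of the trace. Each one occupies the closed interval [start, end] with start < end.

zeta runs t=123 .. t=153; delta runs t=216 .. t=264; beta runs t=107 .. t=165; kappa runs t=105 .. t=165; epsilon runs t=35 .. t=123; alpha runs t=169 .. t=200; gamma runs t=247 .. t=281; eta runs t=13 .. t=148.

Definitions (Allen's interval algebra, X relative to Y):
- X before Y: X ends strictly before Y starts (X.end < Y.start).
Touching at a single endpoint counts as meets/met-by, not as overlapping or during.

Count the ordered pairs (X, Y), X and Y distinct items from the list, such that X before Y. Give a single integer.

Checking all 56 ordered pairs for relation 'before'; matching pairs in alphabetical order:
(alpha, delta): alpha before delta ✓
(alpha, gamma): alpha before gamma ✓
(beta, alpha): beta before alpha ✓
(beta, delta): beta before delta ✓
(beta, gamma): beta before gamma ✓
(epsilon, alpha): epsilon before alpha ✓
(epsilon, delta): epsilon before delta ✓
(epsilon, gamma): epsilon before gamma ✓
(eta, alpha): eta before alpha ✓
(eta, delta): eta before delta ✓
(eta, gamma): eta before gamma ✓
(kappa, alpha): kappa before alpha ✓
(kappa, delta): kappa before delta ✓
(kappa, gamma): kappa before gamma ✓
(zeta, alpha): zeta before alpha ✓
(zeta, delta): zeta before delta ✓
(zeta, gamma): zeta before gamma ✓
Count: 17.

17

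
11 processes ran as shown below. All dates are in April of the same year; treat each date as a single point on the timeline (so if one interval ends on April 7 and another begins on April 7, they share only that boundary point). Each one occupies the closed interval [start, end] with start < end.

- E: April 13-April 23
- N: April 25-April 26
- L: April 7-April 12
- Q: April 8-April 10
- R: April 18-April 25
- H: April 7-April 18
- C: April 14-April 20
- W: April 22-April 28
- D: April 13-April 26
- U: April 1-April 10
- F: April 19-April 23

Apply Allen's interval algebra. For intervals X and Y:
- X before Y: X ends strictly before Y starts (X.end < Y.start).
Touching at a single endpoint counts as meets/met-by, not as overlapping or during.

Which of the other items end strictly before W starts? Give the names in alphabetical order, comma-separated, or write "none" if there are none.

Target W = [April 22, April 28].
C [April 14, April 20] → before → yes.
D [April 13, April 26] → overlaps → no.
E [April 13, April 23] → overlaps → no.
F [April 19, April 23] → overlaps → no.
H [April 7, April 18] → before → yes.
L [April 7, April 12] → before → yes.
N [April 25, April 26] → during → no.
Q [April 8, April 10] → before → yes.
R [April 18, April 25] → overlaps → no.
U [April 1, April 10] → before → yes.
Result: C, H, L, Q, U.

C, H, L, Q, U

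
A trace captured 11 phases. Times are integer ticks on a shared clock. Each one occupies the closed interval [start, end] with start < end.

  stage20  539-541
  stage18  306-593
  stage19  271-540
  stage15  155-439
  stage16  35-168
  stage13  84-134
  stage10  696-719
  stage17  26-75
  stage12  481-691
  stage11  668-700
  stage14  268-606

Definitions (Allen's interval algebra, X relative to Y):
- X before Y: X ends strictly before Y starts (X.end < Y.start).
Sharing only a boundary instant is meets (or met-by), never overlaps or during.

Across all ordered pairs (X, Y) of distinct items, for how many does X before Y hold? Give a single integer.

37

Checking all 110 ordered pairs for relation 'before'; matching pairs in alphabetical order:
(stage12, stage10): stage12 before stage10 ✓
(stage13, stage10): stage13 before stage10 ✓
(stage13, stage11): stage13 before stage11 ✓
(stage13, stage12): stage13 before stage12 ✓
(stage13, stage14): stage13 before stage14 ✓
(stage13, stage15): stage13 before stage15 ✓
(stage13, stage18): stage13 before stage18 ✓
(stage13, stage19): stage13 before stage19 ✓
(stage13, stage20): stage13 before stage20 ✓
(stage14, stage10): stage14 before stage10 ✓
(stage14, stage11): stage14 before stage11 ✓
(stage15, stage10): stage15 before stage10 ✓
(stage15, stage11): stage15 before stage11 ✓
(stage15, stage12): stage15 before stage12 ✓
(stage15, stage20): stage15 before stage20 ✓
(stage16, stage10): stage16 before stage10 ✓
(stage16, stage11): stage16 before stage11 ✓
(stage16, stage12): stage16 before stage12 ✓
(stage16, stage14): stage16 before stage14 ✓
(stage16, stage18): stage16 before stage18 ✓
(stage16, stage19): stage16 before stage19 ✓
(stage16, stage20): stage16 before stage20 ✓
(stage17, stage10): stage17 before stage10 ✓
(stage17, stage11): stage17 before stage11 ✓
... plus 13 further pairs not listed.
Count: 37.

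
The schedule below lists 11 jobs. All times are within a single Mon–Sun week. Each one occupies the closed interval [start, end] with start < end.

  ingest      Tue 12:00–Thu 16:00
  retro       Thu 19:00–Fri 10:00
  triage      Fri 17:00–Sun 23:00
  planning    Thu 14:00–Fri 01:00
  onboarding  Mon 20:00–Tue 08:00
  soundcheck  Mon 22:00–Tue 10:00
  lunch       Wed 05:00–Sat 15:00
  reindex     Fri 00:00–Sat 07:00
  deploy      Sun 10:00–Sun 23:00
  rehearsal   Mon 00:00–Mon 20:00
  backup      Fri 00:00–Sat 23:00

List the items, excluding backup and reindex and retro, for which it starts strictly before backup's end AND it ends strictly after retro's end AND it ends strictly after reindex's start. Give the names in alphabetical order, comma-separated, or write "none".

lunch, triage

Conditions: its start is strictly before backup's end (X.start < Sat 23:00) AND its end is strictly after retro's end (X.end > Fri 10:00) AND its end is strictly after reindex's start (X.end > Fri 00:00).
deploy: start Sun 10:00 < Sat 23:00? ✗; end Sun 23:00 > Fri 10:00? ✓; end Sun 23:00 > Fri 00:00? ✓ → no.
ingest: start Tue 12:00 < Sat 23:00? ✓; end Thu 16:00 > Fri 10:00? ✗; end Thu 16:00 > Fri 00:00? ✗ → no.
lunch: start Wed 05:00 < Sat 23:00? ✓; end Sat 15:00 > Fri 10:00? ✓; end Sat 15:00 > Fri 00:00? ✓ → yes.
onboarding: start Mon 20:00 < Sat 23:00? ✓; end Tue 08:00 > Fri 10:00? ✗; end Tue 08:00 > Fri 00:00? ✗ → no.
planning: start Thu 14:00 < Sat 23:00? ✓; end Fri 01:00 > Fri 10:00? ✗; end Fri 01:00 > Fri 00:00? ✓ → no.
rehearsal: start Mon 00:00 < Sat 23:00? ✓; end Mon 20:00 > Fri 10:00? ✗; end Mon 20:00 > Fri 00:00? ✗ → no.
soundcheck: start Mon 22:00 < Sat 23:00? ✓; end Tue 10:00 > Fri 10:00? ✗; end Tue 10:00 > Fri 00:00? ✗ → no.
triage: start Fri 17:00 < Sat 23:00? ✓; end Sun 23:00 > Fri 10:00? ✓; end Sun 23:00 > Fri 00:00? ✓ → yes.
Result: lunch, triage.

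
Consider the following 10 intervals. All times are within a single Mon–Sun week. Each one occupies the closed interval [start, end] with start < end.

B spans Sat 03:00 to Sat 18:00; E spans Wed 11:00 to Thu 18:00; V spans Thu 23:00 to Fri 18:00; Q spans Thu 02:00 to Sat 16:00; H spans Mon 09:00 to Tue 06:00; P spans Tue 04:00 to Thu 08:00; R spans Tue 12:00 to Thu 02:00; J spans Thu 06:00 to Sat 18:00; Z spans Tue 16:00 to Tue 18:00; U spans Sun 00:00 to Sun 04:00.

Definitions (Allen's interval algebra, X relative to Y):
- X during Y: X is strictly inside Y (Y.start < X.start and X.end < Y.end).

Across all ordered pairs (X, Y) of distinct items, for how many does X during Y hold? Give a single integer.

Checking all 90 ordered pairs for relation 'during'; matching pairs in alphabetical order:
(R, P): R during P ✓
(V, J): V during J ✓
(V, Q): V during Q ✓
(Z, P): Z during P ✓
(Z, R): Z during R ✓
Count: 5.

5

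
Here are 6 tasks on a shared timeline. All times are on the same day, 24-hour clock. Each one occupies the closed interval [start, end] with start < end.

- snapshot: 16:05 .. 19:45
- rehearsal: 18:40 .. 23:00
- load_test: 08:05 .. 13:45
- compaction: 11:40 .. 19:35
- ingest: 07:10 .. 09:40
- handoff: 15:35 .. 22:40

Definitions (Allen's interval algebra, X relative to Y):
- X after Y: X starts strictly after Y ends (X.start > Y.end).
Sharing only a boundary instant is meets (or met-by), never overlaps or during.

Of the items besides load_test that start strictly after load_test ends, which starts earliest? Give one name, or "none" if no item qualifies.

Target load_test = [08:05, 13:45].
compaction [11:40, 19:35] → overlapped-by → excluded.
handoff [15:35, 22:40] → after → candidate.
ingest [07:10, 09:40] → overlaps → excluded.
rehearsal [18:40, 23:00] → after → candidate.
snapshot [16:05, 19:45] → after → candidate.
Among candidates, earliest start is 15:35 → handoff.

handoff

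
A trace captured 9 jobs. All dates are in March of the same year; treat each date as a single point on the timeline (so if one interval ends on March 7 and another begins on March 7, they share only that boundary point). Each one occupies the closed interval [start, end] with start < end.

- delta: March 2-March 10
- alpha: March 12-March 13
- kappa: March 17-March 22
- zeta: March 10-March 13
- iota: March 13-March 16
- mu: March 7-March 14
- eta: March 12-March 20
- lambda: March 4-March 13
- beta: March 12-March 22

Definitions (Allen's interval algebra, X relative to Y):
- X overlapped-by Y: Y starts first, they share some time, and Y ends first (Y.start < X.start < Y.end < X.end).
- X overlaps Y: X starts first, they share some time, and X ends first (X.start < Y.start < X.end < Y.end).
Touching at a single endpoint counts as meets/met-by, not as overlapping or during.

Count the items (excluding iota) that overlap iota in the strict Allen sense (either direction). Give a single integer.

Target iota = [March 13, March 16].
alpha [March 12, March 13] → meets → no.
beta [March 12, March 22] → contains → no.
delta [March 2, March 10] → before → no.
eta [March 12, March 20] → contains → no.
kappa [March 17, March 22] → after → no.
lambda [March 4, March 13] → meets → no.
mu [March 7, March 14] → overlaps → counts.
zeta [March 10, March 13] → meets → no.
Total: 1.

1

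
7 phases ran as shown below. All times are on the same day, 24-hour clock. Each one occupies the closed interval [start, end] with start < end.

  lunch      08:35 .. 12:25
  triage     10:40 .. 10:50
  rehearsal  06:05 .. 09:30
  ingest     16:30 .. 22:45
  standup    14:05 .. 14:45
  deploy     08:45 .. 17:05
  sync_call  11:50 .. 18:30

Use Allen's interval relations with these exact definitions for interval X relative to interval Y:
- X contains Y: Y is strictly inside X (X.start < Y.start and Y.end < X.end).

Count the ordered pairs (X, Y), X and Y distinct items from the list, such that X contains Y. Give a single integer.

4

Checking all 42 ordered pairs for relation 'contains'; matching pairs in alphabetical order:
(deploy, standup): deploy contains standup ✓
(deploy, triage): deploy contains triage ✓
(lunch, triage): lunch contains triage ✓
(sync_call, standup): sync_call contains standup ✓
Count: 4.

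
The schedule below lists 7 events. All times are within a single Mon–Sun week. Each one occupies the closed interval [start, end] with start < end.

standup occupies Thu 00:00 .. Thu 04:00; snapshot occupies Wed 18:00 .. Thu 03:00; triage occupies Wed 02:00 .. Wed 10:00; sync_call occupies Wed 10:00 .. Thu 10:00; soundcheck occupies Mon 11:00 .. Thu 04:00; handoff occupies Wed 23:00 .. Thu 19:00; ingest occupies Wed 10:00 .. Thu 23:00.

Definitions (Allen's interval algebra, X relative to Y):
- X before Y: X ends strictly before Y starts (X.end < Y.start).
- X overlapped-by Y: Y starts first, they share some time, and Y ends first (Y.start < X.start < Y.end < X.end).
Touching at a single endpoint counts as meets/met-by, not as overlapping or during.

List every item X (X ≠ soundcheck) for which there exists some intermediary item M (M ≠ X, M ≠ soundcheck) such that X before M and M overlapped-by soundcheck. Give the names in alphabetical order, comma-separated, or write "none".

triage

Target soundcheck = [Mon 11:00, Thu 04:00].
Intermediaries M with M overlapped-by soundcheck: handoff, ingest, sync_call.
Via handoff — items with X before handoff: triage.
Via ingest — items with X before ingest: none.
Via sync_call — items with X before sync_call: none.
Union: triage.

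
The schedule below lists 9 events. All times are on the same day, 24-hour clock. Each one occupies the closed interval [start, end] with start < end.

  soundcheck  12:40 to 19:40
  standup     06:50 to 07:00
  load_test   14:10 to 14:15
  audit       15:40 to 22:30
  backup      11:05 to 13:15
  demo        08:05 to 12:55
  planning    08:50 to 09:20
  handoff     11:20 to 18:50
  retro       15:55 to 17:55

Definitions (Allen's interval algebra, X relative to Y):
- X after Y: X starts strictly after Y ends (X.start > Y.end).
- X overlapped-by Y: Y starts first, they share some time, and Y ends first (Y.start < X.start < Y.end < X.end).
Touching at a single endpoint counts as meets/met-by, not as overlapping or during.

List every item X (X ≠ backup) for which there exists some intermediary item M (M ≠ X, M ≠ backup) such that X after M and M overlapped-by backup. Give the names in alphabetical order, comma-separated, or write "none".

Target backup = [11:05, 13:15].
Intermediaries M with M overlapped-by backup: handoff, soundcheck.
Via handoff — items with X after handoff: none.
Via soundcheck — items with X after soundcheck: none.
Union: none.

none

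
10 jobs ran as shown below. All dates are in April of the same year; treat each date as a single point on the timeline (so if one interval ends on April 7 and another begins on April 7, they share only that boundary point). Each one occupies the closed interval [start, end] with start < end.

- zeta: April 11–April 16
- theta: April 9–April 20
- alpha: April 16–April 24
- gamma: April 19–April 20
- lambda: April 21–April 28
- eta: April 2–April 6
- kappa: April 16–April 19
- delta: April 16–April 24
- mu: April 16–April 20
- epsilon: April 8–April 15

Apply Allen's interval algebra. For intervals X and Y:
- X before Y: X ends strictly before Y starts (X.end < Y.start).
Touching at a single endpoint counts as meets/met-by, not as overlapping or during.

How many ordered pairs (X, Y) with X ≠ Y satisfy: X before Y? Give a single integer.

21

Checking all 90 ordered pairs for relation 'before'; matching pairs in alphabetical order:
(epsilon, alpha): epsilon before alpha ✓
(epsilon, delta): epsilon before delta ✓
(epsilon, gamma): epsilon before gamma ✓
(epsilon, kappa): epsilon before kappa ✓
(epsilon, lambda): epsilon before lambda ✓
(epsilon, mu): epsilon before mu ✓
(eta, alpha): eta before alpha ✓
(eta, delta): eta before delta ✓
(eta, epsilon): eta before epsilon ✓
(eta, gamma): eta before gamma ✓
(eta, kappa): eta before kappa ✓
(eta, lambda): eta before lambda ✓
(eta, mu): eta before mu ✓
(eta, theta): eta before theta ✓
(eta, zeta): eta before zeta ✓
(gamma, lambda): gamma before lambda ✓
(kappa, lambda): kappa before lambda ✓
(mu, lambda): mu before lambda ✓
(theta, lambda): theta before lambda ✓
(zeta, gamma): zeta before gamma ✓
(zeta, lambda): zeta before lambda ✓
Count: 21.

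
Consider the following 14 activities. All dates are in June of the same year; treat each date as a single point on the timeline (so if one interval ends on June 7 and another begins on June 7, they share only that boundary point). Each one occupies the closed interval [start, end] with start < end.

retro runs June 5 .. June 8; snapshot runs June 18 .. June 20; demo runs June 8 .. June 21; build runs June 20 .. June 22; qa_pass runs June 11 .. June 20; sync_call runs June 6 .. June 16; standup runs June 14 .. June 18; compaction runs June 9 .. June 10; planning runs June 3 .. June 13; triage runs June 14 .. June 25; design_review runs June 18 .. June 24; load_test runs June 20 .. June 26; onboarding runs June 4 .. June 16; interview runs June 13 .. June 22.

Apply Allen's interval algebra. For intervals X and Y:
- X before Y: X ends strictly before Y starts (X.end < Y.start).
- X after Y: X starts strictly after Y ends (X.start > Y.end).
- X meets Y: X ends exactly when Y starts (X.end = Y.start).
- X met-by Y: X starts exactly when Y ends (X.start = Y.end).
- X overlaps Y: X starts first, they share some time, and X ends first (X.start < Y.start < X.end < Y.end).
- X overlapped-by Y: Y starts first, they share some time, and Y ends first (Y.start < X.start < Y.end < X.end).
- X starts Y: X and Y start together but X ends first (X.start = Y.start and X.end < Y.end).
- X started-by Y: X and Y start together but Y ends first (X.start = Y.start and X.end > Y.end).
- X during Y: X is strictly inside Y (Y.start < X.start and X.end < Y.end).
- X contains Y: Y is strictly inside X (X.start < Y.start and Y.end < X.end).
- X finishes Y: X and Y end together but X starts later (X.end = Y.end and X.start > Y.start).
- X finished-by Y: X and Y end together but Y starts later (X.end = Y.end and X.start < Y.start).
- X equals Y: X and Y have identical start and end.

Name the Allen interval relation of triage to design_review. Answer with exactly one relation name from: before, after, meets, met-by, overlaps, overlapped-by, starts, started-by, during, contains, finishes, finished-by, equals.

contains

triage = [June 14, June 25]; design_review = [June 18, June 24].
Compare endpoints: triage.start < design_review.start, triage.start < design_review.end, triage.end > design_review.start, triage.end > design_review.end.
That pattern is 'contains'.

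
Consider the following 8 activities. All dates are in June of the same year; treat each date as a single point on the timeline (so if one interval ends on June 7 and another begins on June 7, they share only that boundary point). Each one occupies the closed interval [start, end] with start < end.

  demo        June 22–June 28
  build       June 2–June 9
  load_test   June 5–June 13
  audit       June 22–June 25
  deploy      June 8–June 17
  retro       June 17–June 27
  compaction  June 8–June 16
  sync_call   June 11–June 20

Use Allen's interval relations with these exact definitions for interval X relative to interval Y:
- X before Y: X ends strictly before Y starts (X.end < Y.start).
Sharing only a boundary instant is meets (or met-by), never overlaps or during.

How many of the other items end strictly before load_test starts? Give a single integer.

0

Target load_test = [June 5, June 13].
audit [June 22, June 25] → after → no.
build [June 2, June 9] → overlaps → no.
compaction [June 8, June 16] → overlapped-by → no.
demo [June 22, June 28] → after → no.
deploy [June 8, June 17] → overlapped-by → no.
retro [June 17, June 27] → after → no.
sync_call [June 11, June 20] → overlapped-by → no.
Total: 0.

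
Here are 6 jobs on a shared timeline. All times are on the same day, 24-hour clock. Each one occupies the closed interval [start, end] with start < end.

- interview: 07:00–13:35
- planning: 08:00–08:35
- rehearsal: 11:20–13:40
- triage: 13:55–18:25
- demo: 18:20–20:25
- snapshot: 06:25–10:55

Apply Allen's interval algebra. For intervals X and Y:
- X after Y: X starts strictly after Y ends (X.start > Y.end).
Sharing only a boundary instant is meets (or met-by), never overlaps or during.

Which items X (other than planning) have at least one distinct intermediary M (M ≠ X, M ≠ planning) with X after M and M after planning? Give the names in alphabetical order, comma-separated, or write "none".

Target planning = [08:00, 08:35].
Intermediaries M with M after planning: demo, rehearsal, triage.
Via demo — items with X after demo: none.
Via rehearsal — items with X after rehearsal: demo, triage.
Via triage — items with X after triage: none.
Union: demo, triage.

demo, triage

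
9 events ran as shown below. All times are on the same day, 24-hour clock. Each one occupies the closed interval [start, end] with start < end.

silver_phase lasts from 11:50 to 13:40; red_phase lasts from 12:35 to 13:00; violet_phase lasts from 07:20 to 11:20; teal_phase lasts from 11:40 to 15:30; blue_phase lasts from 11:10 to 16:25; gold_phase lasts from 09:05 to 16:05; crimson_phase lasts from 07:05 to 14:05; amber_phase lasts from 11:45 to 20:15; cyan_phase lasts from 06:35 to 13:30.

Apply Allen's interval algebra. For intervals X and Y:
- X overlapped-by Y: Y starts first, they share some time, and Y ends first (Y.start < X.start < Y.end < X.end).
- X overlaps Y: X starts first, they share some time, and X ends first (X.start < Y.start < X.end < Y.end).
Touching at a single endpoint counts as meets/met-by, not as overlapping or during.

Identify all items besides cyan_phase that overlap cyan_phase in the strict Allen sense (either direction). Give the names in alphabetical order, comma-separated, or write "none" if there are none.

Target cyan_phase = [06:35, 13:30].
amber_phase [11:45, 20:15] → overlapped-by → yes.
blue_phase [11:10, 16:25] → overlapped-by → yes.
crimson_phase [07:05, 14:05] → overlapped-by → yes.
gold_phase [09:05, 16:05] → overlapped-by → yes.
red_phase [12:35, 13:00] → during → no.
silver_phase [11:50, 13:40] → overlapped-by → yes.
teal_phase [11:40, 15:30] → overlapped-by → yes.
violet_phase [07:20, 11:20] → during → no.
Result: amber_phase, blue_phase, crimson_phase, gold_phase, silver_phase, teal_phase.

amber_phase, blue_phase, crimson_phase, gold_phase, silver_phase, teal_phase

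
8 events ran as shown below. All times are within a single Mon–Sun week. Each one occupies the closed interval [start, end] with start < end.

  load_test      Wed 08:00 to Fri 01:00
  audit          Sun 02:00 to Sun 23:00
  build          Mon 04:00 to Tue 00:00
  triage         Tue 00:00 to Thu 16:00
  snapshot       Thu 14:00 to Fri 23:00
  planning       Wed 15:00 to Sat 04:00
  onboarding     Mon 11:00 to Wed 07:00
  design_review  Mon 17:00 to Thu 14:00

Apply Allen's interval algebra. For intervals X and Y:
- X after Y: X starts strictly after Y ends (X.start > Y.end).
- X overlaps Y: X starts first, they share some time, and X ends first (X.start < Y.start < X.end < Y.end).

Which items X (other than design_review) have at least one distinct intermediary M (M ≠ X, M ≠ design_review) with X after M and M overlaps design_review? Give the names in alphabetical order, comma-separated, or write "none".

audit, load_test, planning, snapshot

Target design_review = [Mon 17:00, Thu 14:00].
Intermediaries M with M overlaps design_review: build, onboarding.
Via build — items with X after build: audit, load_test, planning, snapshot.
Via onboarding — items with X after onboarding: audit, load_test, planning, snapshot.
Union: audit, load_test, planning, snapshot.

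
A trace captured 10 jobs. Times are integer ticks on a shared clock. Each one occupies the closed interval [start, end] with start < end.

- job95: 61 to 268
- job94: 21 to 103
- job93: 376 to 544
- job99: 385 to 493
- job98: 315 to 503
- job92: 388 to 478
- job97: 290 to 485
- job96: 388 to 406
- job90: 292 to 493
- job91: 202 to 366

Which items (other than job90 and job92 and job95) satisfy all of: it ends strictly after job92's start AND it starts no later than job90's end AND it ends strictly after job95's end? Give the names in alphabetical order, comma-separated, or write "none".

job93, job96, job97, job98, job99

Conditions: its end is strictly after job92's start (X.end > 388) AND its start is no later than job90's end (X.start <= 493) AND its end is strictly after job95's end (X.end > 268).
job91: end 366 > 388? ✗; start 202 <= 493? ✓; end 366 > 268? ✓ → no.
job93: end 544 > 388? ✓; start 376 <= 493? ✓; end 544 > 268? ✓ → yes.
job94: end 103 > 388? ✗; start 21 <= 493? ✓; end 103 > 268? ✗ → no.
job96: end 406 > 388? ✓; start 388 <= 493? ✓; end 406 > 268? ✓ → yes.
job97: end 485 > 388? ✓; start 290 <= 493? ✓; end 485 > 268? ✓ → yes.
job98: end 503 > 388? ✓; start 315 <= 493? ✓; end 503 > 268? ✓ → yes.
job99: end 493 > 388? ✓; start 385 <= 493? ✓; end 493 > 268? ✓ → yes.
Result: job93, job96, job97, job98, job99.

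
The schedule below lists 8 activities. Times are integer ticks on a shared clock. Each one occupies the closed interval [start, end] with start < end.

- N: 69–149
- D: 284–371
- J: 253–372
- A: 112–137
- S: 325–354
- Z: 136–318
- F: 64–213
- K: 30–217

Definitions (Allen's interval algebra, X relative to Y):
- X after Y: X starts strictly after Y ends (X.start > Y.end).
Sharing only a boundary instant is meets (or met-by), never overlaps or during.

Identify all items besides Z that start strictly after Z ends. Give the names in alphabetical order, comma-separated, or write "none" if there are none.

Target Z = [136, 318].
A [112, 137] → overlaps → no.
D [284, 371] → overlapped-by → no.
F [64, 213] → overlaps → no.
J [253, 372] → overlapped-by → no.
K [30, 217] → overlaps → no.
N [69, 149] → overlaps → no.
S [325, 354] → after → yes.
Result: S.

S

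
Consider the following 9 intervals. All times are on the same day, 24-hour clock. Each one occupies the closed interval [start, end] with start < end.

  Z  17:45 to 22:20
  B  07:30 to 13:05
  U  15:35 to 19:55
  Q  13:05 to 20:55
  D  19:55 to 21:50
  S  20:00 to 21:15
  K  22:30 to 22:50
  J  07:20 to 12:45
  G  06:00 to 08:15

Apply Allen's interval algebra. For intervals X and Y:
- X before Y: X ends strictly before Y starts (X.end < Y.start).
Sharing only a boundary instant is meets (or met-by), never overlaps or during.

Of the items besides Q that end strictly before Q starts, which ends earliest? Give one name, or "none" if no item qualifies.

G

Target Q = [13:05, 20:55].
B [07:30, 13:05] → meets → excluded.
D [19:55, 21:50] → overlapped-by → excluded.
G [06:00, 08:15] → before → candidate.
J [07:20, 12:45] → before → candidate.
K [22:30, 22:50] → after → excluded.
S [20:00, 21:15] → overlapped-by → excluded.
U [15:35, 19:55] → during → excluded.
Z [17:45, 22:20] → overlapped-by → excluded.
Among candidates, earliest end is 08:15 → G.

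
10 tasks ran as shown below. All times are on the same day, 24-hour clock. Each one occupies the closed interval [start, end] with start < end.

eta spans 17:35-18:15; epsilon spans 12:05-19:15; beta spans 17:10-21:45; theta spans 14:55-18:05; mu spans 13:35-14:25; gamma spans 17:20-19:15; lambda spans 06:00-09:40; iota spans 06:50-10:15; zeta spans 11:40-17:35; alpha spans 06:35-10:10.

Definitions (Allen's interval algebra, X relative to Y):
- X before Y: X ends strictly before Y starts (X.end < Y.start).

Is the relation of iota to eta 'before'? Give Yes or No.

Yes

iota = [06:50, 10:15], eta = [17:35, 18:15].
Actual relation of iota to eta: before.
Asked whether 'before' holds → Yes.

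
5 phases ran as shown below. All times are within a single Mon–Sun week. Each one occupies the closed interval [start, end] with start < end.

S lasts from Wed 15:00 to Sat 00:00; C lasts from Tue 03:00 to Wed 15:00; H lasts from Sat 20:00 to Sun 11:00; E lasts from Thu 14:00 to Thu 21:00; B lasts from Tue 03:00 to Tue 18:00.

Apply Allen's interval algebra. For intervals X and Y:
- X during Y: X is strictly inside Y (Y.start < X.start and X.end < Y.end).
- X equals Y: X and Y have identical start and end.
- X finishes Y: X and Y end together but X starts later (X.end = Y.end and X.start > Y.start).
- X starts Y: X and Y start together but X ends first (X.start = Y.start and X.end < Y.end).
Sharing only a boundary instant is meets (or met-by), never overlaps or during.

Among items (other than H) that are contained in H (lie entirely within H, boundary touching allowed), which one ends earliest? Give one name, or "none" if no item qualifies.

none

Target H = [Sat 20:00, Sun 11:00].
B [Tue 03:00, Tue 18:00] → before → excluded.
C [Tue 03:00, Wed 15:00] → before → excluded.
E [Thu 14:00, Thu 21:00] → before → excluded.
S [Wed 15:00, Sat 00:00] → before → excluded.
No candidates → none.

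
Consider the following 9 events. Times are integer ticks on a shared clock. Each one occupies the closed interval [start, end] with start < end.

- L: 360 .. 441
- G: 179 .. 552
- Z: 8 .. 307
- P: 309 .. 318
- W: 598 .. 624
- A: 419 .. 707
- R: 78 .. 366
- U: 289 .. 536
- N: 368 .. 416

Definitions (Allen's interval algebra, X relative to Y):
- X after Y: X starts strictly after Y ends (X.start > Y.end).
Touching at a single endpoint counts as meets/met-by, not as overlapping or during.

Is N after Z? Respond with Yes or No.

Yes

N = [368, 416], Z = [8, 307].
Actual relation of N to Z: after.
Asked whether 'after' holds → Yes.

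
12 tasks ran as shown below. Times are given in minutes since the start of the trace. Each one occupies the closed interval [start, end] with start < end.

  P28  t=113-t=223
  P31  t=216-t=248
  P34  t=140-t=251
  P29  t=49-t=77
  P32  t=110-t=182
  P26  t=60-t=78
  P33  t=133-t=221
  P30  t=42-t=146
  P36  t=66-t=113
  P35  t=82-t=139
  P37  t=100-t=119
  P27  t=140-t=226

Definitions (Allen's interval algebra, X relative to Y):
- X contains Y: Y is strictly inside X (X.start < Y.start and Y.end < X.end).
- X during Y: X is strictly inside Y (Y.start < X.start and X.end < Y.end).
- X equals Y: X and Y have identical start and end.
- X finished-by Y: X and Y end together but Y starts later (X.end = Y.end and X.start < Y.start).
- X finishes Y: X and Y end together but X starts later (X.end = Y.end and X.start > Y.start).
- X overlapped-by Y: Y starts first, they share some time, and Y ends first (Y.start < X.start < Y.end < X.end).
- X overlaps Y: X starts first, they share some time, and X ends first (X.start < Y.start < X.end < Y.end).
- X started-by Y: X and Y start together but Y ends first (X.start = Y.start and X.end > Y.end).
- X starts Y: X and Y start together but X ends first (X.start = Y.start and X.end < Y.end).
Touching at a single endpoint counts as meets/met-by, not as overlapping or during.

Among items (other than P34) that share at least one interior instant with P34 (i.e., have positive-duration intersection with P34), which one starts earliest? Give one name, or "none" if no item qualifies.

Target P34 = [t=140, t=251].
P26 [t=60, t=78] → before → excluded.
P27 [t=140, t=226] → starts → candidate.
P28 [t=113, t=223] → overlaps → candidate.
P29 [t=49, t=77] → before → excluded.
P30 [t=42, t=146] → overlaps → candidate.
P31 [t=216, t=248] → during → candidate.
P32 [t=110, t=182] → overlaps → candidate.
P33 [t=133, t=221] → overlaps → candidate.
P35 [t=82, t=139] → before → excluded.
P36 [t=66, t=113] → before → excluded.
P37 [t=100, t=119] → before → excluded.
Among candidates, earliest start is t=42 → P30.

P30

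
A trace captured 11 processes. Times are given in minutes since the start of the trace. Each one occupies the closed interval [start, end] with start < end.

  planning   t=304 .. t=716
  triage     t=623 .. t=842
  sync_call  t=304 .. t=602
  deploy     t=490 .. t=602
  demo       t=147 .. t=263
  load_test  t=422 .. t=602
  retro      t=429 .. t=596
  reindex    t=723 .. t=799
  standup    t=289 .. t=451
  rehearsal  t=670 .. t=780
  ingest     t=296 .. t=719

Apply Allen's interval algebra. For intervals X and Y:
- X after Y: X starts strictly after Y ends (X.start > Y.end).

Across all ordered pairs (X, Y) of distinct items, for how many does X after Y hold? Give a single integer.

Checking all 110 ordered pairs for relation 'after'; matching pairs in alphabetical order:
(deploy, demo): deploy after demo ✓
(deploy, standup): deploy after standup ✓
(ingest, demo): ingest after demo ✓
(load_test, demo): load_test after demo ✓
(planning, demo): planning after demo ✓
(rehearsal, demo): rehearsal after demo ✓
(rehearsal, deploy): rehearsal after deploy ✓
(rehearsal, load_test): rehearsal after load_test ✓
(rehearsal, retro): rehearsal after retro ✓
(rehearsal, standup): rehearsal after standup ✓
(rehearsal, sync_call): rehearsal after sync_call ✓
(reindex, demo): reindex after demo ✓
(reindex, deploy): reindex after deploy ✓
(reindex, ingest): reindex after ingest ✓
(reindex, load_test): reindex after load_test ✓
(reindex, planning): reindex after planning ✓
(reindex, retro): reindex after retro ✓
(reindex, standup): reindex after standup ✓
(reindex, sync_call): reindex after sync_call ✓
(retro, demo): retro after demo ✓
(standup, demo): standup after demo ✓
(sync_call, demo): sync_call after demo ✓
(triage, demo): triage after demo ✓
(triage, deploy): triage after deploy ✓
... plus 4 further pairs not listed.
Count: 28.

28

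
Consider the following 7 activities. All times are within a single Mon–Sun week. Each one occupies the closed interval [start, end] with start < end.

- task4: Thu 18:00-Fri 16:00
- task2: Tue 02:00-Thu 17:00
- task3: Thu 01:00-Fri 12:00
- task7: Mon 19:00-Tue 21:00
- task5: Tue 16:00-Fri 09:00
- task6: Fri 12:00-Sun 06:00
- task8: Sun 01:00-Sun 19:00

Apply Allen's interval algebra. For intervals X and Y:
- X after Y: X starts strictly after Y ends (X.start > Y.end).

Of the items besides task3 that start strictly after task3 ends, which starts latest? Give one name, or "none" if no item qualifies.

task8

Target task3 = [Thu 01:00, Fri 12:00].
task2 [Tue 02:00, Thu 17:00] → overlaps → excluded.
task4 [Thu 18:00, Fri 16:00] → overlapped-by → excluded.
task5 [Tue 16:00, Fri 09:00] → overlaps → excluded.
task6 [Fri 12:00, Sun 06:00] → met-by → excluded.
task7 [Mon 19:00, Tue 21:00] → before → excluded.
task8 [Sun 01:00, Sun 19:00] → after → candidate.
Among candidates, latest start is Sun 01:00 → task8.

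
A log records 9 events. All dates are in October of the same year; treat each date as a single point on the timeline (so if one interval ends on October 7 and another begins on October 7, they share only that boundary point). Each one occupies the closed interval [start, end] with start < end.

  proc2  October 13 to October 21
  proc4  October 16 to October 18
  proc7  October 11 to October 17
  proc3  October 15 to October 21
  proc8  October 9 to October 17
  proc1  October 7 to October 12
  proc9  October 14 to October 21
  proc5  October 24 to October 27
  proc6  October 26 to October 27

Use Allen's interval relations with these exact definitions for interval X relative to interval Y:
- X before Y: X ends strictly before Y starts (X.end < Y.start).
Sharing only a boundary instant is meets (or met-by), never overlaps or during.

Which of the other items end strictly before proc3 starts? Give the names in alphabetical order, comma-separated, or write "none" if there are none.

Target proc3 = [October 15, October 21].
proc1 [October 7, October 12] → before → yes.
proc2 [October 13, October 21] → finished-by → no.
proc4 [October 16, October 18] → during → no.
proc5 [October 24, October 27] → after → no.
proc6 [October 26, October 27] → after → no.
proc7 [October 11, October 17] → overlaps → no.
proc8 [October 9, October 17] → overlaps → no.
proc9 [October 14, October 21] → finished-by → no.
Result: proc1.

proc1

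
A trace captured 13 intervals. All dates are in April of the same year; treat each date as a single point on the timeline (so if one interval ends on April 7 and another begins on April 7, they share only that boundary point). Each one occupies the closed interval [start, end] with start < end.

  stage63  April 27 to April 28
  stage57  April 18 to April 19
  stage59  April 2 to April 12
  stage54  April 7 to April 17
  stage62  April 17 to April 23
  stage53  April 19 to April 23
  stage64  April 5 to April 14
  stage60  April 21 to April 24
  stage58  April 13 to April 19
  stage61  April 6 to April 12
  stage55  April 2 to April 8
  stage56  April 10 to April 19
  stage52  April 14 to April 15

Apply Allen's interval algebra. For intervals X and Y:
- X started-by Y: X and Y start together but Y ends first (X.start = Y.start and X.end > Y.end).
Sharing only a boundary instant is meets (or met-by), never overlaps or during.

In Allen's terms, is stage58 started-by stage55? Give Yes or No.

stage58 = [April 13, April 19], stage55 = [April 2, April 8].
Actual relation of stage58 to stage55: after.
Asked whether 'started-by' holds → No.

No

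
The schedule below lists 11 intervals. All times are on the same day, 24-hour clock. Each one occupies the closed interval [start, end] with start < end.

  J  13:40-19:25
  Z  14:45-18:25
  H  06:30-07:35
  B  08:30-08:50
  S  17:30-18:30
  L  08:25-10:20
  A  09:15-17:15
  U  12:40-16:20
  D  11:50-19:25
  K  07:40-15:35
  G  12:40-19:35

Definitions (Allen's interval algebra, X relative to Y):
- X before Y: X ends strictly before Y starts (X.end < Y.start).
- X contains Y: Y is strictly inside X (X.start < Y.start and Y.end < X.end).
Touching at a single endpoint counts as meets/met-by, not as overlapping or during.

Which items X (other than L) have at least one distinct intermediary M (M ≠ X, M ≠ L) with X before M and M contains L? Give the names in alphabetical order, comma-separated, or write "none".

Target L = [08:25, 10:20].
Intermediaries M with M contains L: K.
Via K — items with X before K: H.
Union: H.

H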